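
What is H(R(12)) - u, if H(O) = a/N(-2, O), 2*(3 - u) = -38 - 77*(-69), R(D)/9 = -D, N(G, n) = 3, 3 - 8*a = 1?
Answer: 31615/12 ≈ 2634.6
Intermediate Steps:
a = ¼ (a = 3/8 - ⅛*1 = 3/8 - ⅛ = ¼ ≈ 0.25000)
R(D) = -9*D (R(D) = 9*(-D) = -9*D)
u = -5269/2 (u = 3 - (-38 - 77*(-69))/2 = 3 - (-38 + 5313)/2 = 3 - ½*5275 = 3 - 5275/2 = -5269/2 ≈ -2634.5)
H(O) = 1/12 (H(O) = (¼)/3 = (¼)*(⅓) = 1/12)
H(R(12)) - u = 1/12 - 1*(-5269/2) = 1/12 + 5269/2 = 31615/12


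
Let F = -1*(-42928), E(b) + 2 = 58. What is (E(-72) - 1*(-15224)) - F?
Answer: -27648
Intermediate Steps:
E(b) = 56 (E(b) = -2 + 58 = 56)
F = 42928
(E(-72) - 1*(-15224)) - F = (56 - 1*(-15224)) - 1*42928 = (56 + 15224) - 42928 = 15280 - 42928 = -27648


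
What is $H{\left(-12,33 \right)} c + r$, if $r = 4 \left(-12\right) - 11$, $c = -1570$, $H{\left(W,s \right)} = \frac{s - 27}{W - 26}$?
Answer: $\frac{3589}{19} \approx 188.89$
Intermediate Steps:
$H{\left(W,s \right)} = \frac{-27 + s}{-26 + W}$
$r = -59$ ($r = -48 - 11 = -59$)
$H{\left(-12,33 \right)} c + r = \frac{-27 + 33}{-26 - 12} \left(-1570\right) - 59 = \frac{1}{-38} \cdot 6 \left(-1570\right) - 59 = \left(- \frac{1}{38}\right) 6 \left(-1570\right) - 59 = \left(- \frac{3}{19}\right) \left(-1570\right) - 59 = \frac{4710}{19} - 59 = \frac{3589}{19}$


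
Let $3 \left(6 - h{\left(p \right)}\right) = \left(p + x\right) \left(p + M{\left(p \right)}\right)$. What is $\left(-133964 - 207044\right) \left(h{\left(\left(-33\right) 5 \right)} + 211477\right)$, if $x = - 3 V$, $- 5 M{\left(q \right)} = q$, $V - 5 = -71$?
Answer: $-72612538480$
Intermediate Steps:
$V = -66$ ($V = 5 - 71 = -66$)
$M{\left(q \right)} = - \frac{q}{5}$
$x = 198$ ($x = \left(-3\right) \left(-66\right) = 198$)
$h{\left(p \right)} = 6 - \frac{4 p \left(198 + p\right)}{15}$ ($h{\left(p \right)} = 6 - \frac{\left(p + 198\right) \left(p - \frac{p}{5}\right)}{3} = 6 - \frac{\left(198 + p\right) \frac{4 p}{5}}{3} = 6 - \frac{\frac{4}{5} p \left(198 + p\right)}{3} = 6 - \frac{4 p \left(198 + p\right)}{15}$)
$\left(-133964 - 207044\right) \left(h{\left(\left(-33\right) 5 \right)} + 211477\right) = \left(-133964 - 207044\right) \left(\left(6 - \frac{264 \left(\left(-33\right) 5\right)}{5} - \frac{4 \left(\left(-33\right) 5\right)^{2}}{15}\right) + 211477\right) = - 341008 \left(\left(6 - -8712 - \frac{4 \left(-165\right)^{2}}{15}\right) + 211477\right) = - 341008 \left(\left(6 + 8712 - 7260\right) + 211477\right) = - 341008 \left(1458 + 211477\right) = \left(-341008\right) 212935 = -72612538480$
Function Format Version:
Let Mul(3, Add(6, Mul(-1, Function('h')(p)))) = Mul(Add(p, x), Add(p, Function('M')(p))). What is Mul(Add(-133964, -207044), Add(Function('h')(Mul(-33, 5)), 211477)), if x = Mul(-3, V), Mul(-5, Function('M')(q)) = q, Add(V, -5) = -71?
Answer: -72612538480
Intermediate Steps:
V = -66 (V = Add(5, -71) = -66)
Function('M')(q) = Mul(Rational(-1, 5), q)
x = 198 (x = Mul(-3, -66) = 198)
Function('h')(p) = Add(6, Mul(Rational(-4, 15), p, Add(198, p))) (Function('h')(p) = Add(6, Mul(Rational(-1, 3), Mul(Add(p, 198), Add(p, Mul(Rational(-1, 5), p))))) = Add(6, Mul(Rational(-1, 3), Mul(Add(198, p), Mul(Rational(4, 5), p)))) = Add(6, Mul(Rational(-1, 3), Mul(Rational(4, 5), p, Add(198, p)))) = Add(6, Mul(Rational(-4, 15), p, Add(198, p))))
Mul(Add(-133964, -207044), Add(Function('h')(Mul(-33, 5)), 211477)) = Mul(Add(-133964, -207044), Add(Add(6, Mul(Rational(-264, 5), Mul(-33, 5)), Mul(Rational(-4, 15), Pow(Mul(-33, 5), 2))), 211477)) = Mul(-341008, Add(Add(6, Mul(Rational(-264, 5), -165), Mul(Rational(-4, 15), Pow(-165, 2))), 211477)) = Mul(-341008, Add(Add(6, 8712, Mul(Rational(-4, 15), 27225)), 211477)) = Mul(-341008, Add(Add(6, 8712, -7260), 211477)) = Mul(-341008, Add(1458, 211477)) = Mul(-341008, 212935) = -72612538480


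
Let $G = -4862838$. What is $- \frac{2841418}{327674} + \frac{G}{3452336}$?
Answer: $- \frac{2850738807815}{282810186616} \approx -10.08$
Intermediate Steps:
$- \frac{2841418}{327674} + \frac{G}{3452336} = - \frac{2841418}{327674} - \frac{4862838}{3452336} = \left(-2841418\right) \frac{1}{327674} - \frac{2431419}{1726168} = - \frac{1420709}{163837} - \frac{2431419}{1726168} = - \frac{2850738807815}{282810186616}$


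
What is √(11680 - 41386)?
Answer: I*√29706 ≈ 172.35*I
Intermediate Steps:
√(11680 - 41386) = √(-29706) = I*√29706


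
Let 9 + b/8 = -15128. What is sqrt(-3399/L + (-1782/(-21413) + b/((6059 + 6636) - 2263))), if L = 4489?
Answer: I*sqrt(219318929711416630)/133629356 ≈ 3.5046*I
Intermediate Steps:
b = -121096 (b = -72 + 8*(-15128) = -72 - 121024 = -121096)
sqrt(-3399/L + (-1782/(-21413) + b/((6059 + 6636) - 2263))) = sqrt(-3399/4489 + (-1782/(-21413) - 121096/((6059 + 6636) - 2263))) = sqrt(-3399*1/4489 + (-1782*(-1/21413) - 121096/(12695 - 2263))) = sqrt(-3399/4489 + (1782/21413 - 121096/10432)) = sqrt(-3399/4489 + (1782/21413 - 121096*1/10432)) = sqrt(-3399/4489 + (1782/21413 - 15137/1304)) = sqrt(-3399/4489 - 321804853/27922552) = sqrt(-1539490739365/125344335928) = I*sqrt(219318929711416630)/133629356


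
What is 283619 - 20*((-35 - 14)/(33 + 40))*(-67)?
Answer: 20638527/73 ≈ 2.8272e+5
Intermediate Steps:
283619 - 20*((-35 - 14)/(33 + 40))*(-67) = 283619 - 20*(-49/73)*(-67) = 283619 - (-980)*(-67)/73 = 283619 - 1*65660/73 = 283619 - 65660/73 = 20638527/73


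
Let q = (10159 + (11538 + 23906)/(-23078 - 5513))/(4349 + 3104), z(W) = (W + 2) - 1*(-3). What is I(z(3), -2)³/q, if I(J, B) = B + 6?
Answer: 13637678272/290420525 ≈ 46.958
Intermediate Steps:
z(W) = 5 + W (z(W) = (2 + W) + 3 = 5 + W)
I(J, B) = 6 + B
q = 290420525/213088723 (q = (10159 + 35444/(-28591))/7453 = (10159 + 35444*(-1/28591))*(1/7453) = (10159 - 35444/28591)*(1/7453) = (290420525/28591)*(1/7453) = 290420525/213088723 ≈ 1.3629)
I(z(3), -2)³/q = (6 - 2)³/(290420525/213088723) = 4³*(213088723/290420525) = 64*(213088723/290420525) = 13637678272/290420525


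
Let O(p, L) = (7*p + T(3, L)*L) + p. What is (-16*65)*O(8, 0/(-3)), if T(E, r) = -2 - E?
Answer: -66560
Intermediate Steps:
O(p, L) = -5*L + 8*p (O(p, L) = (7*p + (-2 - 1*3)*L) + p = (7*p + (-2 - 3)*L) + p = (7*p - 5*L) + p = (-5*L + 7*p) + p = -5*L + 8*p)
(-16*65)*O(8, 0/(-3)) = (-16*65)*(-0/(-3) + 8*8) = -1040*(-0*(-1)/3 + 64) = -1040*(-5*0 + 64) = -1040*(0 + 64) = -1040*64 = -66560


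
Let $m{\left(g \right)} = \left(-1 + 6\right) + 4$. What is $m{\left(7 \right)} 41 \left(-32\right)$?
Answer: $-11808$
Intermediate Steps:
$m{\left(g \right)} = 9$ ($m{\left(g \right)} = 5 + 4 = 9$)
$m{\left(7 \right)} 41 \left(-32\right) = 9 \cdot 41 \left(-32\right) = 369 \left(-32\right) = -11808$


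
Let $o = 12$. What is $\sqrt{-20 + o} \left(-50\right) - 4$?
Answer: $-4 - 100 i \sqrt{2} \approx -4.0 - 141.42 i$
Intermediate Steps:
$\sqrt{-20 + o} \left(-50\right) - 4 = \sqrt{-20 + 12} \left(-50\right) - 4 = \sqrt{-8} \left(-50\right) - 4 = 2 i \sqrt{2} \left(-50\right) - 4 = - 100 i \sqrt{2} - 4 = -4 - 100 i \sqrt{2}$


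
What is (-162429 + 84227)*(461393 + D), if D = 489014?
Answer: -74323728214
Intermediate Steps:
(-162429 + 84227)*(461393 + D) = (-162429 + 84227)*(461393 + 489014) = -78202*950407 = -74323728214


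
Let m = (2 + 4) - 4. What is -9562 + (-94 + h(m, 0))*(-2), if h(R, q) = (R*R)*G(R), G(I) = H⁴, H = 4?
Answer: -11422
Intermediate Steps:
G(I) = 256 (G(I) = 4⁴ = 256)
m = 2 (m = 6 - 4 = 2)
h(R, q) = 256*R² (h(R, q) = (R*R)*256 = R²*256 = 256*R²)
-9562 + (-94 + h(m, 0))*(-2) = -9562 + (-94 + 256*2²)*(-2) = -9562 + (-94 + 256*4)*(-2) = -9562 + (-94 + 1024)*(-2) = -9562 + 930*(-2) = -9562 - 1860 = -11422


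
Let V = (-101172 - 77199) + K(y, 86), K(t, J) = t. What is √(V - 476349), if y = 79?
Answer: I*√654641 ≈ 809.1*I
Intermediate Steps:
V = -178292 (V = (-101172 - 77199) + 79 = -178371 + 79 = -178292)
√(V - 476349) = √(-178292 - 476349) = √(-654641) = I*√654641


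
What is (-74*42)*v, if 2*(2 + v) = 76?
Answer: -111888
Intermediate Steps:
v = 36 (v = -2 + (½)*76 = -2 + 38 = 36)
(-74*42)*v = -74*42*36 = -3108*36 = -111888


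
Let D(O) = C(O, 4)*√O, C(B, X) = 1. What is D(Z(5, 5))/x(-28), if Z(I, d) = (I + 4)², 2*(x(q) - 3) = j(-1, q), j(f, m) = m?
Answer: -9/11 ≈ -0.81818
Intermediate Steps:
x(q) = 3 + q/2
Z(I, d) = (4 + I)²
D(O) = √O (D(O) = 1*√O = √O)
D(Z(5, 5))/x(-28) = √((4 + 5)²)/(3 + (½)*(-28)) = √(9²)/(3 - 14) = √81/(-11) = 9*(-1/11) = -9/11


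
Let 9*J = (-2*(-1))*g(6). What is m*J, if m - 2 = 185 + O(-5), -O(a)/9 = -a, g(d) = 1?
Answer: 284/9 ≈ 31.556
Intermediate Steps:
O(a) = 9*a (O(a) = -(-9)*a = 9*a)
J = 2/9 (J = (-2*(-1)*1)/9 = (2*1)/9 = (⅑)*2 = 2/9 ≈ 0.22222)
m = 142 (m = 2 + (185 + 9*(-5)) = 2 + (185 - 45) = 2 + 140 = 142)
m*J = 142*(2/9) = 284/9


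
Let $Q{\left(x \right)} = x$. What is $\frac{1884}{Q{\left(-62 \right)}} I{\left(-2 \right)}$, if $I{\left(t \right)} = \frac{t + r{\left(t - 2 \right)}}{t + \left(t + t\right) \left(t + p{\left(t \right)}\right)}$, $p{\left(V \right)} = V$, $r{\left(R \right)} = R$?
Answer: $\frac{2826}{217} \approx 13.023$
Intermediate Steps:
$I{\left(t \right)} = \frac{-2 + 2 t}{t + 4 t^{2}}$ ($I{\left(t \right)} = \frac{t + \left(t - 2\right)}{t + \left(t + t\right) \left(t + t\right)} = \frac{t + \left(t - 2\right)}{t + 2 t 2 t} = \frac{t + \left(-2 + t\right)}{t + 4 t^{2}} = \frac{-2 + 2 t}{t + 4 t^{2}}$)
$\frac{1884}{Q{\left(-62 \right)}} I{\left(-2 \right)} = \frac{1884}{-62} \frac{2 \left(-1 - 2\right)}{\left(-2\right) \left(1 + 4 \left(-2\right)\right)} = 1884 \left(- \frac{1}{62}\right) 2 \left(- \frac{1}{2}\right) \frac{1}{1 - 8} \left(-3\right) = - \frac{942 \cdot 2 \left(- \frac{1}{2}\right) \frac{1}{-7} \left(-3\right)}{31} = - \frac{942 \cdot 2 \left(- \frac{1}{2}\right) \left(- \frac{1}{7}\right) \left(-3\right)}{31} = \left(- \frac{942}{31}\right) \left(- \frac{3}{7}\right) = \frac{2826}{217}$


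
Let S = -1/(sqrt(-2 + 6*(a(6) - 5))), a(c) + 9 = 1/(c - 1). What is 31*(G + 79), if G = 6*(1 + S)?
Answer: 2635 + 93*I*sqrt(530)/106 ≈ 2635.0 + 20.198*I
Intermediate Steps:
a(c) = -9 + 1/(-1 + c) (a(c) = -9 + 1/(c - 1) = -9 + 1/(-1 + c))
S = I*sqrt(530)/212 (S = -1/(sqrt(-2 + 6*((10 - 9*6)/(-1 + 6) - 5))) = -1/(sqrt(-2 + 6*((10 - 54)/5 - 5))) = -1/(sqrt(-2 + 6*((1/5)*(-44) - 5))) = -1/(sqrt(-2 + 6*(-44/5 - 5))) = -1/(sqrt(-2 + 6*(-69/5))) = -1/(sqrt(-2 - 414/5)) = -1/(sqrt(-424/5)) = -1/(2*I*sqrt(530)/5) = -(-1)*I*sqrt(530)/212 = I*sqrt(530)/212 ≈ 0.10859*I)
G = 6 + 3*I*sqrt(530)/106 (G = 6*(1 + I*sqrt(530)/212) = 6 + 3*I*sqrt(530)/106 ≈ 6.0 + 0.65156*I)
31*(G + 79) = 31*((6 + 3*I*sqrt(530)/106) + 79) = 31*(85 + 3*I*sqrt(530)/106) = 2635 + 93*I*sqrt(530)/106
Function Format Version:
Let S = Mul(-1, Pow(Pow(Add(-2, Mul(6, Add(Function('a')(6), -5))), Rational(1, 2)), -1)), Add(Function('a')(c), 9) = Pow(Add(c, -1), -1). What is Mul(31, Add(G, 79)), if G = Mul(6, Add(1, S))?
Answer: Add(2635, Mul(Rational(93, 106), I, Pow(530, Rational(1, 2)))) ≈ Add(2635.0, Mul(20.198, I))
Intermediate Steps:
Function('a')(c) = Add(-9, Pow(Add(-1, c), -1)) (Function('a')(c) = Add(-9, Pow(Add(c, -1), -1)) = Add(-9, Pow(Add(-1, c), -1)))
S = Mul(Rational(1, 212), I, Pow(530, Rational(1, 2))) (S = Mul(-1, Pow(Pow(Add(-2, Mul(6, Add(Mul(Pow(Add(-1, 6), -1), Add(10, Mul(-9, 6))), -5))), Rational(1, 2)), -1)) = Mul(-1, Pow(Pow(Add(-2, Mul(6, Add(Mul(Pow(5, -1), Add(10, -54)), -5))), Rational(1, 2)), -1)) = Mul(-1, Pow(Pow(Add(-2, Mul(6, Add(Mul(Rational(1, 5), -44), -5))), Rational(1, 2)), -1)) = Mul(-1, Pow(Pow(Add(-2, Mul(6, Add(Rational(-44, 5), -5))), Rational(1, 2)), -1)) = Mul(-1, Pow(Pow(Add(-2, Mul(6, Rational(-69, 5))), Rational(1, 2)), -1)) = Mul(-1, Pow(Pow(Add(-2, Rational(-414, 5)), Rational(1, 2)), -1)) = Mul(-1, Pow(Pow(Rational(-424, 5), Rational(1, 2)), -1)) = Mul(-1, Pow(Mul(Rational(2, 5), I, Pow(530, Rational(1, 2))), -1)) = Mul(-1, Mul(Rational(-1, 212), I, Pow(530, Rational(1, 2)))) = Mul(Rational(1, 212), I, Pow(530, Rational(1, 2))) ≈ Mul(0.10859, I))
G = Add(6, Mul(Rational(3, 106), I, Pow(530, Rational(1, 2)))) (G = Mul(6, Add(1, Mul(Rational(1, 212), I, Pow(530, Rational(1, 2))))) = Add(6, Mul(Rational(3, 106), I, Pow(530, Rational(1, 2)))) ≈ Add(6.0000, Mul(0.65156, I)))
Mul(31, Add(G, 79)) = Mul(31, Add(Add(6, Mul(Rational(3, 106), I, Pow(530, Rational(1, 2)))), 79)) = Mul(31, Add(85, Mul(Rational(3, 106), I, Pow(530, Rational(1, 2))))) = Add(2635, Mul(Rational(93, 106), I, Pow(530, Rational(1, 2))))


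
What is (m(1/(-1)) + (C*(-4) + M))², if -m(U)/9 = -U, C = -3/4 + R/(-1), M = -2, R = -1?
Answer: 144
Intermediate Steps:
C = ¼ (C = -3/4 - 1/(-1) = -3*¼ - 1*(-1) = -¾ + 1 = ¼ ≈ 0.25000)
m(U) = 9*U (m(U) = -(-9)*U = 9*U)
(m(1/(-1)) + (C*(-4) + M))² = (9/(-1) + ((¼)*(-4) - 2))² = (9*(-1) + (-1 - 2))² = (-9 - 3)² = (-12)² = 144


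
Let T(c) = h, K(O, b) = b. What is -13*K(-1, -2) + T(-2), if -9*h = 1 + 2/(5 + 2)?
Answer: 181/7 ≈ 25.857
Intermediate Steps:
h = -⅐ (h = -(1 + 2/(5 + 2))/9 = -(1 + 2/7)/9 = -⅑*9/7 = -⅐ ≈ -0.14286)
T(c) = -⅐
-13*K(-1, -2) + T(-2) = -13*(-2) - ⅐ = 26 - ⅐ = 181/7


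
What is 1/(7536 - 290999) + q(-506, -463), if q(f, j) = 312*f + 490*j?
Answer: -109060121547/283463 ≈ -3.8474e+5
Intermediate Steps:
1/(7536 - 290999) + q(-506, -463) = 1/(7536 - 290999) + (312*(-506) + 490*(-463)) = 1/(-283463) + (-157872 - 226870) = -1/283463 - 384742 = -109060121547/283463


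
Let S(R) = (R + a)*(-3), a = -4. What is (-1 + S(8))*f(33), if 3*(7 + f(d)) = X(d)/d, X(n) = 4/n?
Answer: 297245/3267 ≈ 90.984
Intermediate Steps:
S(R) = 12 - 3*R (S(R) = (R - 4)*(-3) = (-4 + R)*(-3) = 12 - 3*R)
f(d) = -7 + 4/(3*d²) (f(d) = -7 + ((4/d)/d)/3 = -7 + (4/d²)/3 = -7 + 4/(3*d²))
(-1 + S(8))*f(33) = (-1 + (12 - 3*8))*(-7 + (4/3)/33²) = (-1 + (12 - 24))*(-7 + (4/3)*(1/1089)) = (-1 - 12)*(-7 + 4/3267) = -13*(-22865/3267) = 297245/3267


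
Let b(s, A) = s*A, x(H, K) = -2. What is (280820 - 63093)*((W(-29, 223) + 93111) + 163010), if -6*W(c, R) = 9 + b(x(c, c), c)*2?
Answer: 334559525927/6 ≈ 5.5760e+10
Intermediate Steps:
b(s, A) = A*s
W(c, R) = -3/2 + 2*c/3 (W(c, R) = -(9 + (c*(-2))*2)/6 = -(9 - 2*c*2)/6 = -(9 - 4*c)/6 = -3/2 + 2*c/3)
(280820 - 63093)*((W(-29, 223) + 93111) + 163010) = (280820 - 63093)*(((-3/2 + (2/3)*(-29)) + 93111) + 163010) = 217727*(((-3/2 - 58/3) + 93111) + 163010) = 217727*((-125/6 + 93111) + 163010) = 217727*(558541/6 + 163010) = 217727*(1536601/6) = 334559525927/6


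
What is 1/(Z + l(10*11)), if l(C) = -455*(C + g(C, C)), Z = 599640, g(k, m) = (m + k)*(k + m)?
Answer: -1/21472410 ≈ -4.6571e-8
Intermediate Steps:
g(k, m) = (k + m)**2 (g(k, m) = (k + m)*(k + m) = (k + m)**2)
l(C) = -1820*C**2 - 455*C (l(C) = -455*(C + (C + C)**2) = -455*(C + (2*C)**2) = -455*(C + 4*C**2) = -1820*C**2 - 455*C)
1/(Z + l(10*11)) = 1/(599640 + 455*(10*11)*(-1 - 40*11)) = 1/(599640 + 455*110*(-1 - 4*110)) = 1/(599640 + 455*110*(-1 - 440)) = 1/(599640 + 455*110*(-441)) = 1/(599640 - 22072050) = 1/(-21472410) = -1/21472410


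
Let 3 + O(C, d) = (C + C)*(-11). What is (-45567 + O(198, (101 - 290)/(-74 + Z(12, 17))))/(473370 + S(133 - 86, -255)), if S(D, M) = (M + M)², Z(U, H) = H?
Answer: -8321/122245 ≈ -0.068068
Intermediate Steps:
S(D, M) = 4*M² (S(D, M) = (2*M)² = 4*M²)
O(C, d) = -3 - 22*C (O(C, d) = -3 + (C + C)*(-11) = -3 + (2*C)*(-11) = -3 - 22*C)
(-45567 + O(198, (101 - 290)/(-74 + Z(12, 17))))/(473370 + S(133 - 86, -255)) = (-45567 + (-3 - 22*198))/(473370 + 4*(-255)²) = (-45567 + (-3 - 4356))/(473370 + 4*65025) = (-45567 - 4359)/(473370 + 260100) = -49926/733470 = -49926*1/733470 = -8321/122245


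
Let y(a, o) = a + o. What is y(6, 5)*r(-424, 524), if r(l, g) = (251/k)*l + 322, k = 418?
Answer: 14086/19 ≈ 741.37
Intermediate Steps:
r(l, g) = 322 + 251*l/418 (r(l, g) = (251/418)*l + 322 = (251*(1/418))*l + 322 = 251*l/418 + 322 = 322 + 251*l/418)
y(6, 5)*r(-424, 524) = (6 + 5)*(322 + (251/418)*(-424)) = 11*(322 - 53212/209) = 11*(14086/209) = 14086/19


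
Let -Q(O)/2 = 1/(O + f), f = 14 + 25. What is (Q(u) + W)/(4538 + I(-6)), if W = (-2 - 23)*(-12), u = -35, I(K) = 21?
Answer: 599/9118 ≈ 0.065694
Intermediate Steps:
f = 39
W = 300 (W = -25*(-12) = 300)
Q(O) = -2/(39 + O) (Q(O) = -2/(O + 39) = -2/(39 + O))
(Q(u) + W)/(4538 + I(-6)) = (-2/(39 - 35) + 300)/(4538 + 21) = (-2/4 + 300)/4559 = (-2*¼ + 300)*(1/4559) = (-½ + 300)*(1/4559) = (599/2)*(1/4559) = 599/9118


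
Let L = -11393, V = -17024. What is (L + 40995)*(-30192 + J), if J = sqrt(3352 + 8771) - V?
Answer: -389799136 + 88806*sqrt(1347) ≈ -3.8654e+8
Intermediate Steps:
J = 17024 + 3*sqrt(1347) (J = sqrt(3352 + 8771) - 1*(-17024) = sqrt(12123) + 17024 = 3*sqrt(1347) + 17024 = 17024 + 3*sqrt(1347) ≈ 17134.)
(L + 40995)*(-30192 + J) = (-11393 + 40995)*(-30192 + (17024 + 3*sqrt(1347))) = 29602*(-13168 + 3*sqrt(1347)) = -389799136 + 88806*sqrt(1347)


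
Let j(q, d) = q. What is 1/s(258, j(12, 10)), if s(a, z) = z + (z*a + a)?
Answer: 1/3366 ≈ 0.00029709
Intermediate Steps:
s(a, z) = a + z + a*z (s(a, z) = z + (a*z + a) = z + (a + a*z) = a + z + a*z)
1/s(258, j(12, 10)) = 1/(258 + 12 + 258*12) = 1/(258 + 12 + 3096) = 1/3366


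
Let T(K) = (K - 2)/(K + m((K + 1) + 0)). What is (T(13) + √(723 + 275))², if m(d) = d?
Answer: 727663/729 + 22*√998/27 ≈ 1023.9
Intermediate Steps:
T(K) = (-2 + K)/(1 + 2*K) (T(K) = (K - 2)/(K + ((K + 1) + 0)) = (-2 + K)/(K + ((1 + K) + 0)) = (-2 + K)/(K + (1 + K)) = (-2 + K)/(1 + 2*K))
(T(13) + √(723 + 275))² = ((-2 + 13)/(1 + 2*13) + √(723 + 275))² = (11/(1 + 26) + √998)² = (11/27 + √998)²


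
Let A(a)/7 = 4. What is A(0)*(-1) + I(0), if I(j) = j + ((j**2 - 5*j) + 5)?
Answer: -23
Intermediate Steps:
A(a) = 28 (A(a) = 7*4 = 28)
I(j) = 5 + j**2 - 4*j (I(j) = j + (5 + j**2 - 5*j) = 5 + j**2 - 4*j)
A(0)*(-1) + I(0) = 28*(-1) + (5 + 0**2 - 4*0) = -28 + (5 + 0 + 0) = -28 + 5 = -23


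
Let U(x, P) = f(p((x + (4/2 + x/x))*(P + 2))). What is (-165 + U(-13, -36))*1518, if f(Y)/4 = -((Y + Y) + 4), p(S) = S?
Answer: -4403718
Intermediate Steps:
f(Y) = -16 - 8*Y (f(Y) = 4*(-((Y + Y) + 4)) = 4*(-(2*Y + 4)) = 4*(-(4 + 2*Y)) = 4*(-4 - 2*Y) = -16 - 8*Y)
U(x, P) = -16 - 8*(2 + P)*(3 + x) (U(x, P) = -16 - 8*(x + (4/2 + x/x))*(P + 2) = -16 - 8*(x + (4*(½) + 1))*(2 + P) = -16 - 8*(x + (2 + 1))*(2 + P) = -16 - 8*(x + 3)*(2 + P) = -16 - 8*(3 + x)*(2 + P) = -16 - 8*(2 + P)*(3 + x))
(-165 + U(-13, -36))*1518 = (-165 + (-64 - 24*(-36) - 16*(-13) - 8*(-36)*(-13)))*1518 = (-165 + (-64 + 864 + 208 - 3744))*1518 = (-165 - 2736)*1518 = -2901*1518 = -4403718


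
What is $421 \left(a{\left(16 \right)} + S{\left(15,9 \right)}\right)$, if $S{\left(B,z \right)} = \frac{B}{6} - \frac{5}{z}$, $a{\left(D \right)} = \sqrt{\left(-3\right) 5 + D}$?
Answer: $\frac{22313}{18} \approx 1239.6$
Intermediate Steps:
$a{\left(D \right)} = \sqrt{-15 + D}$
$S{\left(B,z \right)} = - \frac{5}{z} + \frac{B}{6}$ ($S{\left(B,z \right)} = B \frac{1}{6} - \frac{5}{z} = \frac{B}{6} - \frac{5}{z} = - \frac{5}{z} + \frac{B}{6}$)
$421 \left(a{\left(16 \right)} + S{\left(15,9 \right)}\right) = 421 \left(\sqrt{-15 + 16} + \left(- \frac{5}{9} + \frac{1}{6} \cdot 15\right)\right) = 421 \left(\sqrt{1} + \left(\left(-5\right) \frac{1}{9} + \frac{5}{2}\right)\right) = 421 \left(1 + \left(- \frac{5}{9} + \frac{5}{2}\right)\right) = 421 \left(1 + \frac{35}{18}\right) = 421 \cdot \frac{53}{18} = \frac{22313}{18}$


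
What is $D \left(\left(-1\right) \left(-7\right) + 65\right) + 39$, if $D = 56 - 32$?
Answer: $1767$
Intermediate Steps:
$D = 24$ ($D = 56 - 32 = 24$)
$D \left(\left(-1\right) \left(-7\right) + 65\right) + 39 = 24 \left(\left(-1\right) \left(-7\right) + 65\right) + 39 = 24 \left(7 + 65\right) + 39 = 24 \cdot 72 + 39 = 1728 + 39 = 1767$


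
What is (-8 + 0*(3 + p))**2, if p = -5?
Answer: 64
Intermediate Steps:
(-8 + 0*(3 + p))**2 = (-8 + 0*(3 - 5))**2 = (-8 + 0*(-2))**2 = (-8 + 0)**2 = (-8)**2 = 64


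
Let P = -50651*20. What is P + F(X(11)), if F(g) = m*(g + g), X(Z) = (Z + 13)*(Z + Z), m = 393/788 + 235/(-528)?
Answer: -199553778/197 ≈ -1.0130e+6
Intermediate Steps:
m = 5581/104016 (m = 393*(1/788) + 235*(-1/528) = 393/788 - 235/528 = 5581/104016 ≈ 0.053655)
X(Z) = 2*Z*(13 + Z) (X(Z) = (13 + Z)*(2*Z) = 2*Z*(13 + Z))
F(g) = 5581*g/52008 (F(g) = 5581*(g + g)/104016 = 5581*(2*g)/104016 = 5581*g/52008)
P = -1013020
P + F(X(11)) = -1013020 + 5581*(2*11*(13 + 11))/52008 = -1013020 + 5581*(2*11*24)/52008 = -1013020 + (5581/52008)*528 = -1013020 + 11162/197 = -199553778/197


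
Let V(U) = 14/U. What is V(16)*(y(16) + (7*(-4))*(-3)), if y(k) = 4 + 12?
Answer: 175/2 ≈ 87.500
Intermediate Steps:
y(k) = 16
V(16)*(y(16) + (7*(-4))*(-3)) = (14/16)*(16 + (7*(-4))*(-3)) = (14*(1/16))*(16 - 28*(-3)) = 7*(16 + 84)/8 = (7/8)*100 = 175/2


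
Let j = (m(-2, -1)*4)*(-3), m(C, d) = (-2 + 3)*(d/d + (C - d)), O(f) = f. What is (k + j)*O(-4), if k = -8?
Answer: 32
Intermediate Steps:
m(C, d) = 1 + C - d (m(C, d) = 1*(1 + (C - d)) = 1*(1 + C - d) = 1 + C - d)
j = 0 (j = ((1 - 2 - 1*(-1))*4)*(-3) = ((1 - 2 + 1)*4)*(-3) = (0*4)*(-3) = 0*(-3) = 0)
(k + j)*O(-4) = (-8 + 0)*(-4) = -8*(-4) = 32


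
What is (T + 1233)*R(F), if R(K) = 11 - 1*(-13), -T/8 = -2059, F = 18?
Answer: 424920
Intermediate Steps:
T = 16472 (T = -8*(-2059) = 16472)
R(K) = 24 (R(K) = 11 + 13 = 24)
(T + 1233)*R(F) = (16472 + 1233)*24 = 17705*24 = 424920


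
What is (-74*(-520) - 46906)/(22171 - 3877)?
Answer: -4213/9147 ≈ -0.46059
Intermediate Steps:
(-74*(-520) - 46906)/(22171 - 3877) = (38480 - 46906)/18294 = -8426*1/18294 = -4213/9147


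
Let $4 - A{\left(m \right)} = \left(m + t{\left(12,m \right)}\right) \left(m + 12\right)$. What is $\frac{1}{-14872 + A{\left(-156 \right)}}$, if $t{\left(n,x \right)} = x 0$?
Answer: $- \frac{1}{37332} \approx -2.6787 \cdot 10^{-5}$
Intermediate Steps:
$t{\left(n,x \right)} = 0$
$A{\left(m \right)} = 4 - m \left(12 + m\right)$ ($A{\left(m \right)} = 4 - \left(m + 0\right) \left(m + 12\right) = 4 - m \left(12 + m\right)$)
$\frac{1}{-14872 + A{\left(-156 \right)}} = \frac{1}{-14872 - 22460} = \frac{1}{-37332} = - \frac{1}{37332}$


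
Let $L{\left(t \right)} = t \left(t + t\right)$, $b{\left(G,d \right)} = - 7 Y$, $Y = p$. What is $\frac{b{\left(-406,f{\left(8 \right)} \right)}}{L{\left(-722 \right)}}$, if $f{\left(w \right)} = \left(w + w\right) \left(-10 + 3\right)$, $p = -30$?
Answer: $\frac{105}{521284} \approx 0.00020143$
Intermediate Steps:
$Y = -30$
$f{\left(w \right)} = - 14 w$ ($f{\left(w \right)} = 2 w \left(-7\right) = - 14 w$)
$b{\left(G,d \right)} = 210$ ($b{\left(G,d \right)} = \left(-7\right) \left(-30\right) = 210$)
$L{\left(t \right)} = 2 t^{2}$ ($L{\left(t \right)} = t 2 t = 2 t^{2}$)
$\frac{b{\left(-406,f{\left(8 \right)} \right)}}{L{\left(-722 \right)}} = \frac{210}{2 \left(-722\right)^{2}} = \frac{210}{2 \cdot 521284} = \frac{210}{1042568} = 210 \cdot \frac{1}{1042568} = \frac{105}{521284}$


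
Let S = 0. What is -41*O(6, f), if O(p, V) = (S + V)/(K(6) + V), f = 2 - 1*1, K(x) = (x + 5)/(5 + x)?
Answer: -41/2 ≈ -20.500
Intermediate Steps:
K(x) = 1 (K(x) = (5 + x)/(5 + x) = 1)
f = 1 (f = 2 - 1 = 1)
O(p, V) = V/(1 + V) (O(p, V) = (0 + V)/(1 + V) = V/(1 + V))
-41*O(6, f) = -41/(1 + 1) = -41/2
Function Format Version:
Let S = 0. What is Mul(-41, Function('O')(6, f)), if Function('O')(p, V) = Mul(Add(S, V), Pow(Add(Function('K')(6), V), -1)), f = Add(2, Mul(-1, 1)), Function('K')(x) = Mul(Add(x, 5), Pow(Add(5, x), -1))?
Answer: Rational(-41, 2) ≈ -20.500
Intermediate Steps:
Function('K')(x) = 1 (Function('K')(x) = Mul(Add(5, x), Pow(Add(5, x), -1)) = 1)
f = 1 (f = Add(2, -1) = 1)
Function('O')(p, V) = Mul(V, Pow(Add(1, V), -1)) (Function('O')(p, V) = Mul(Add(0, V), Pow(Add(1, V), -1)) = Mul(V, Pow(Add(1, V), -1)))
Mul(-41, Function('O')(6, f)) = Mul(-41, Mul(1, Pow(Add(1, 1), -1))) = Mul(-41, Mul(1, Pow(2, -1))) = Mul(-41, Mul(1, Rational(1, 2))) = Mul(-41, Rational(1, 2)) = Rational(-41, 2)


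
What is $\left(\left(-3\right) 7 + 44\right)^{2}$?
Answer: $529$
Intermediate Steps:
$\left(\left(-3\right) 7 + 44\right)^{2} = \left(-21 + 44\right)^{2} = 23^{2} = 529$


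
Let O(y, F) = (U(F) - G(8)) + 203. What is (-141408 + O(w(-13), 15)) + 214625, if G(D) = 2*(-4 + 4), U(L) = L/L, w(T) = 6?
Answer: 73421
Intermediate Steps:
U(L) = 1
G(D) = 0 (G(D) = 2*0 = 0)
O(y, F) = 204 (O(y, F) = (1 - 1*0) + 203 = (1 + 0) + 203 = 1 + 203 = 204)
(-141408 + O(w(-13), 15)) + 214625 = (-141408 + 204) + 214625 = -141204 + 214625 = 73421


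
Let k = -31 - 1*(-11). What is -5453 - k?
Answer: -5433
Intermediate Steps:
k = -20 (k = -31 + 11 = -20)
-5453 - k = -5453 - 1*(-20) = -5453 + 20 = -5433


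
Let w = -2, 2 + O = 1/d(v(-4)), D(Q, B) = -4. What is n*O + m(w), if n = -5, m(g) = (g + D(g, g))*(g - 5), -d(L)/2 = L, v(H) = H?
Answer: 411/8 ≈ 51.375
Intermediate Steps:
d(L) = -2*L
O = -15/8 (O = -2 + 1/(-2*(-4)) = -2 + 1/8 = -15/8 ≈ -1.8750)
m(g) = (-5 + g)*(-4 + g) (m(g) = (g - 4)*(g - 5) = (-4 + g)*(-5 + g) = (-5 + g)*(-4 + g))
n*O + m(w) = -5*(-15/8) + (20 + (-2)**2 - 9*(-2)) = 75/8 + (20 + 4 + 18) = 75/8 + 42 = 411/8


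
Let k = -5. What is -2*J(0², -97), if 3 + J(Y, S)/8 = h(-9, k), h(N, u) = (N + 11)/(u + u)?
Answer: 256/5 ≈ 51.200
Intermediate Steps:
h(N, u) = (11 + N)/(2*u) (h(N, u) = (11 + N)/((2*u)) = (11 + N)*(1/(2*u)) = (11 + N)/(2*u))
J(Y, S) = -128/5 (J(Y, S) = -24 + 8*((½)*(11 - 9)/(-5)) = -24 + 8*((½)*(-⅕)*2) = -24 + 8*(-⅕) = -24 - 8/5 = -128/5)
-2*J(0², -97) = -2*(-128/5) = 256/5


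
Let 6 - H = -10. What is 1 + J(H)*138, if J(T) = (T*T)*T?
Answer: 565249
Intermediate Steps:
H = 16 (H = 6 - 1*(-10) = 6 + 10 = 16)
J(T) = T³ (J(T) = T²*T = T³)
1 + J(H)*138 = 1 + 16³*138 = 1 + 4096*138 = 1 + 565248 = 565249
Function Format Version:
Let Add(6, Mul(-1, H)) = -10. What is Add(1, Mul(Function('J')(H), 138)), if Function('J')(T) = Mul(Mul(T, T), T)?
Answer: 565249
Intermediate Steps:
H = 16 (H = Add(6, Mul(-1, -10)) = Add(6, 10) = 16)
Function('J')(T) = Pow(T, 3) (Function('J')(T) = Mul(Pow(T, 2), T) = Pow(T, 3))
Add(1, Mul(Function('J')(H), 138)) = Add(1, Mul(Pow(16, 3), 138)) = Add(1, Mul(4096, 138)) = Add(1, 565248) = 565249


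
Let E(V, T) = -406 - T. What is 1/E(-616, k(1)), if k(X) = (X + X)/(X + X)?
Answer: -1/407 ≈ -0.0024570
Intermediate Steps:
k(X) = 1 (k(X) = (2*X)/((2*X)) = (2*X)*(1/(2*X)) = 1)
1/E(-616, k(1)) = 1/(-406 - 1*1) = 1/(-406 - 1) = 1/(-407) = -1/407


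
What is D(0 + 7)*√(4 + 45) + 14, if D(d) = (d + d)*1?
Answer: 112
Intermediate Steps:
D(d) = 2*d (D(d) = (2*d)*1 = 2*d)
D(0 + 7)*√(4 + 45) + 14 = (2*(0 + 7))*√(4 + 45) + 14 = (2*7)*√49 + 14 = 14*7 + 14 = 98 + 14 = 112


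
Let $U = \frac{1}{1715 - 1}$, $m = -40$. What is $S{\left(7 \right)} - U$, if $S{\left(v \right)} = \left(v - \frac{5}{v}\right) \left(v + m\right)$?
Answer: $- \frac{2488735}{11998} \approx -207.43$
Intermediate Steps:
$S{\left(v \right)} = \left(-40 + v\right) \left(v - \frac{5}{v}\right)$ ($S{\left(v \right)} = \left(v - \frac{5}{v}\right) \left(v - 40\right) = \left(v - \frac{5}{v}\right) \left(-40 + v\right) = \left(-40 + v\right) \left(v - \frac{5}{v}\right)$)
$U = \frac{1}{1714} \approx 0.00058343$
$S{\left(7 \right)} - U = \left(-5 + 7^{2} - 280 + \frac{200}{7}\right) - \frac{1}{1714} = \left(-5 + 49 - 280 + 200 \cdot \frac{1}{7}\right) - \frac{1}{1714} = \left(-5 + 49 - 280 + \frac{200}{7}\right) - \frac{1}{1714} = - \frac{1452}{7} - \frac{1}{1714} = - \frac{2488735}{11998}$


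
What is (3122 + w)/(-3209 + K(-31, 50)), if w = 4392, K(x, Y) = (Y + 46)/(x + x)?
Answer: -232934/99527 ≈ -2.3404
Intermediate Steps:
K(x, Y) = (46 + Y)/(2*x) (K(x, Y) = (46 + Y)/((2*x)) = (46 + Y)*(1/(2*x)) = (46 + Y)/(2*x))
(3122 + w)/(-3209 + K(-31, 50)) = (3122 + 4392)/(-3209 + (½)*(46 + 50)/(-31)) = 7514/(-3209 + (½)*(-1/31)*96) = 7514/(-3209 - 48/31) = 7514/(-99527/31) = 7514*(-31/99527) = -232934/99527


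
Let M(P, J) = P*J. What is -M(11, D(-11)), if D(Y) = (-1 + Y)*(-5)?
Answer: -660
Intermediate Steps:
D(Y) = 5 - 5*Y
M(P, J) = J*P
-M(11, D(-11)) = -(5 - 5*(-11))*11 = -(5 + 55)*11 = -60*11 = -1*660 = -660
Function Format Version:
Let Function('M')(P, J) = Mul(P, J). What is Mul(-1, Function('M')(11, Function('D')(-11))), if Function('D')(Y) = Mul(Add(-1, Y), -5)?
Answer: -660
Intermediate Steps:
Function('D')(Y) = Add(5, Mul(-5, Y))
Function('M')(P, J) = Mul(J, P)
Mul(-1, Function('M')(11, Function('D')(-11))) = Mul(-1, Mul(Add(5, Mul(-5, -11)), 11)) = Mul(-1, Mul(Add(5, 55), 11)) = Mul(-1, Mul(60, 11)) = Mul(-1, 660) = -660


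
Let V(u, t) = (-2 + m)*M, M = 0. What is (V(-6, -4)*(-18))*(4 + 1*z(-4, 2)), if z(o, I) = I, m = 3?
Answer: 0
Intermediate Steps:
V(u, t) = 0 (V(u, t) = (-2 + 3)*0 = 1*0 = 0)
(V(-6, -4)*(-18))*(4 + 1*z(-4, 2)) = (0*(-18))*(4 + 1*2) = 0*(4 + 2) = 0*6 = 0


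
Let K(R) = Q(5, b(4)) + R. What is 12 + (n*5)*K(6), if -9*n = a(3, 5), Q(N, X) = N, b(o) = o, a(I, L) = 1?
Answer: 53/9 ≈ 5.8889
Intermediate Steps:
K(R) = 5 + R
n = -⅑ (n = -⅑*1 = -⅑ ≈ -0.11111)
12 + (n*5)*K(6) = 12 + (-⅑*5)*(5 + 6) = 12 - 5/9*11 = 12 - 55/9 = 53/9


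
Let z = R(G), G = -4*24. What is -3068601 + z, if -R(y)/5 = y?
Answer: -3068121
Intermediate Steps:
G = -96
R(y) = -5*y
z = 480 (z = -5*(-96) = 480)
-3068601 + z = -3068601 + 480 = -3068121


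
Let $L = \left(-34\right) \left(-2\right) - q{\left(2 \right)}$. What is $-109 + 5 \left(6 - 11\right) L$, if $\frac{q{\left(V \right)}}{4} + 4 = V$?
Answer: $-2009$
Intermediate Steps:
$q{\left(V \right)} = -16 + 4 V$
$L = 76$ ($L = \left(-34\right) \left(-2\right) - \left(-16 + 4 \cdot 2\right) = 68 - \left(-16 + 8\right) = 68 - -8 = 68 + 8 = 76$)
$-109 + 5 \left(6 - 11\right) L = -109 + 5 \left(6 - 11\right) 76 = -109 + 5 \left(-5\right) 76 = -109 - 1900 = -2009$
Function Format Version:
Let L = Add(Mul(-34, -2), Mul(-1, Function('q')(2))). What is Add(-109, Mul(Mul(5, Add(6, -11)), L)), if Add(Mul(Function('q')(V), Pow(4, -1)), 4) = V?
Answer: -2009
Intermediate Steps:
Function('q')(V) = Add(-16, Mul(4, V))
L = 76 (L = Add(Mul(-34, -2), Mul(-1, Add(-16, Mul(4, 2)))) = Add(68, Mul(-1, Add(-16, 8))) = Add(68, Mul(-1, -8)) = Add(68, 8) = 76)
Add(-109, Mul(Mul(5, Add(6, -11)), L)) = Add(-109, Mul(Mul(5, Add(6, -11)), 76)) = Add(-109, Mul(Mul(5, -5), 76)) = Add(-109, Mul(-25, 76)) = Add(-109, -1900) = -2009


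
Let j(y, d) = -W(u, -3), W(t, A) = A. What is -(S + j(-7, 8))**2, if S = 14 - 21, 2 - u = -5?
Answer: -16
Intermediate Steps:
u = 7 (u = 2 - 1*(-5) = 2 + 5 = 7)
j(y, d) = 3 (j(y, d) = -1*(-3) = 3)
S = -7
-(S + j(-7, 8))**2 = -(-7 + 3)**2 = -1*(-4)**2 = -1*16 = -16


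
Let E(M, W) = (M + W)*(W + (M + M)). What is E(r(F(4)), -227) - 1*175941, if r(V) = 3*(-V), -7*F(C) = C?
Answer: -6153104/49 ≈ -1.2557e+5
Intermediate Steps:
F(C) = -C/7
r(V) = -3*V
E(M, W) = (M + W)*(W + 2*M)
E(r(F(4)), -227) - 1*175941 = ((-227)**2 + 2*(-(-3)*4/7)**2 + 3*(-(-3)*4/7)*(-227)) - 1*175941 = (51529 + 2*(-3*(-4/7))**2 + 3*(-3*(-4/7))*(-227)) - 175941 = (51529 + 2*(12/7)**2 + 3*(12/7)*(-227)) - 175941 = (51529 + 2*(144/49) - 8172/7) - 175941 = (51529 + 288/49 - 8172/7) - 175941 = 2468005/49 - 175941 = -6153104/49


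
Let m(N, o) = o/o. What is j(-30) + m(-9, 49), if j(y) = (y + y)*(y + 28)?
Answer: 121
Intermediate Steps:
m(N, o) = 1
j(y) = 2*y*(28 + y) (j(y) = (2*y)*(28 + y) = 2*y*(28 + y))
j(-30) + m(-9, 49) = 2*(-30)*(28 - 30) + 1 = 2*(-30)*(-2) + 1 = 120 + 1 = 121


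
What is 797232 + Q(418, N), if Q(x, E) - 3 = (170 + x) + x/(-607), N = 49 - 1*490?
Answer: 484278143/607 ≈ 7.9782e+5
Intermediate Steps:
N = -441 (N = 49 - 490 = -441)
Q(x, E) = 173 + 606*x/607 (Q(x, E) = 3 + ((170 + x) + x/(-607)) = 3 + ((170 + x) + x*(-1/607)) = 3 + ((170 + x) - x/607) = 3 + (170 + 606*x/607) = 173 + 606*x/607)
797232 + Q(418, N) = 797232 + (173 + (606/607)*418) = 797232 + (173 + 253308/607) = 797232 + 358319/607 = 484278143/607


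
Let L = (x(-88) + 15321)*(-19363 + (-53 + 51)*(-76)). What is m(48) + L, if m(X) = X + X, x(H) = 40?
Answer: -295100075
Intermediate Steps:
m(X) = 2*X
L = -295100171 (L = (40 + 15321)*(-19363 + (-53 + 51)*(-76)) = 15361*(-19363 - 2*(-76)) = 15361*(-19363 + 152) = 15361*(-19211) = -295100171)
m(48) + L = 2*48 - 295100171 = 96 - 295100171 = -295100075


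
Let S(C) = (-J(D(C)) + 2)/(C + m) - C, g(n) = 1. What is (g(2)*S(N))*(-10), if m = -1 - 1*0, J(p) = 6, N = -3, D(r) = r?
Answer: -40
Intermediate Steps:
m = -1 (m = -1 + 0 = -1)
S(C) = -C - 4/(-1 + C) (S(C) = (-1*6 + 2)/(C - 1) - C = (-6 + 2)/(-1 + C) - C = -4/(-1 + C) - C = -C - 4/(-1 + C))
(g(2)*S(N))*(-10) = (1*((-4 - 3 - 1*(-3)**2)/(-1 - 3)))*(-10) = (1*((-4 - 3 - 1*9)/(-4)))*(-10) = (1*(-(-4 - 3 - 9)/4))*(-10) = (1*(-1/4*(-16)))*(-10) = (1*4)*(-10) = 4*(-10) = -40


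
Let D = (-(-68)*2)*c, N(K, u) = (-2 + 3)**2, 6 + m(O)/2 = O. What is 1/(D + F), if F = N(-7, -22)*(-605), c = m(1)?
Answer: -1/1965 ≈ -0.00050891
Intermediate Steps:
m(O) = -12 + 2*O
c = -10 (c = -12 + 2*1 = -12 + 2 = -10)
N(K, u) = 1 (N(K, u) = 1**2 = 1)
F = -605 (F = 1*(-605) = -605)
D = -1360 (D = -(-68)*2*(-10) = -34*(-4)*(-10) = 136*(-10) = -1360)
1/(D + F) = 1/(-1360 - 605) = 1/(-1965) = -1/1965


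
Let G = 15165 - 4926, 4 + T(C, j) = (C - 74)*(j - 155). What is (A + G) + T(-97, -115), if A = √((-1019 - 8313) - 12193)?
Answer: 56405 + 5*I*√861 ≈ 56405.0 + 146.71*I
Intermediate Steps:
T(C, j) = -4 + (-155 + j)*(-74 + C) (T(C, j) = -4 + (C - 74)*(j - 155) = -4 + (-74 + C)*(-155 + j) = -4 + (-155 + j)*(-74 + C))
G = 10239
A = 5*I*√861 (A = √(-9332 - 12193) = √(-21525) = 5*I*√861 ≈ 146.71*I)
(A + G) + T(-97, -115) = (5*I*√861 + 10239) + (11466 - 155*(-97) - 74*(-115) - 97*(-115)) = (10239 + 5*I*√861) + (11466 + 15035 + 8510 + 11155) = (10239 + 5*I*√861) + 46166 = 56405 + 5*I*√861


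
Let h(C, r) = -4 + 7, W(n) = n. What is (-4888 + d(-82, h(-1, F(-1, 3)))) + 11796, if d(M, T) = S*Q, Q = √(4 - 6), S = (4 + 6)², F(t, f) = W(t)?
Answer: 6908 + 100*I*√2 ≈ 6908.0 + 141.42*I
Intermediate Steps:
F(t, f) = t
h(C, r) = 3
S = 100 (S = 10² = 100)
Q = I*√2 (Q = √(-2) = I*√2 ≈ 1.4142*I)
d(M, T) = 100*I*√2 (d(M, T) = 100*(I*√2) = 100*I*√2)
(-4888 + d(-82, h(-1, F(-1, 3)))) + 11796 = (-4888 + 100*I*√2) + 11796 = 6908 + 100*I*√2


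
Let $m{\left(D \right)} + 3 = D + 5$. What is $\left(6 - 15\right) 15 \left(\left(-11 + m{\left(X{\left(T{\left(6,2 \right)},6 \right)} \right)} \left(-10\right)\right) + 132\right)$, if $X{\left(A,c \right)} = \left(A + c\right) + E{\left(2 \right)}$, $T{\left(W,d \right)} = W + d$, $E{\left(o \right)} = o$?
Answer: $7965$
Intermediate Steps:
$X{\left(A,c \right)} = 2 + A + c$ ($X{\left(A,c \right)} = \left(A + c\right) + 2 = 2 + A + c$)
$m{\left(D \right)} = 2 + D$ ($m{\left(D \right)} = -3 + \left(D + 5\right) = -3 + \left(5 + D\right) = 2 + D$)
$\left(6 - 15\right) 15 \left(\left(-11 + m{\left(X{\left(T{\left(6,2 \right)},6 \right)} \right)} \left(-10\right)\right) + 132\right) = \left(6 - 15\right) 15 \left(\left(-11 + \left(2 + \left(2 + \left(6 + 2\right) + 6\right)\right) \left(-10\right)\right) + 132\right) = \left(-9\right) 15 \left(\left(-11 + \left(2 + \left(2 + 8 + 6\right)\right) \left(-10\right)\right) + 132\right) = - 135 \left(\left(-11 + \left(2 + 16\right) \left(-10\right)\right) + 132\right) = - 135 \left(\left(-11 + 18 \left(-10\right)\right) + 132\right) = - 135 \left(\left(-11 - 180\right) + 132\right) = - 135 \left(-191 + 132\right) = \left(-135\right) \left(-59\right) = 7965$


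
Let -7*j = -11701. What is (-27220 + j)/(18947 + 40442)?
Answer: -178839/415723 ≈ -0.43019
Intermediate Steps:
j = 11701/7 (j = -⅐*(-11701) = 11701/7 ≈ 1671.6)
(-27220 + j)/(18947 + 40442) = (-27220 + 11701/7)/(18947 + 40442) = -178839/7/59389 = -178839/7*1/59389 = -178839/415723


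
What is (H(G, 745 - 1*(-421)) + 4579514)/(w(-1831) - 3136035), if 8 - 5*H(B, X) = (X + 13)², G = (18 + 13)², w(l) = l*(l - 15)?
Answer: 21507537/1219955 ≈ 17.630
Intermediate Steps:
w(l) = l*(-15 + l)
G = 961 (G = 31² = 961)
H(B, X) = 8/5 - (13 + X)²/5 (H(B, X) = 8/5 - (X + 13)²/5 = 8/5 - (13 + X)²/5)
(H(G, 745 - 1*(-421)) + 4579514)/(w(-1831) - 3136035) = ((8/5 - (13 + (745 - 1*(-421)))²/5) + 4579514)/(-1831*(-15 - 1831) - 3136035) = ((8/5 - (13 + (745 + 421))²/5) + 4579514)/(-1831*(-1846) - 3136035) = ((8/5 - (13 + 1166)²/5) + 4579514)/(3380026 - 3136035) = ((8/5 - ⅕*1179²) + 4579514)/243991 = ((8/5 - ⅕*1390041) + 4579514)*(1/243991) = ((8/5 - 1390041/5) + 4579514)*(1/243991) = (-1390033/5 + 4579514)*(1/243991) = (21507537/5)*(1/243991) = 21507537/1219955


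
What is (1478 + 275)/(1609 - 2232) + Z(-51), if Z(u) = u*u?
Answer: 1618670/623 ≈ 2598.2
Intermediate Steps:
Z(u) = u²
(1478 + 275)/(1609 - 2232) + Z(-51) = (1478 + 275)/(1609 - 2232) + (-51)² = 1753/(-623) + 2601 = 1753*(-1/623) + 2601 = -1753/623 + 2601 = 1618670/623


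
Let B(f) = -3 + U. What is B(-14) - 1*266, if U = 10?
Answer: -259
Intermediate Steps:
B(f) = 7 (B(f) = -3 + 10 = 7)
B(-14) - 1*266 = 7 - 1*266 = 7 - 266 = -259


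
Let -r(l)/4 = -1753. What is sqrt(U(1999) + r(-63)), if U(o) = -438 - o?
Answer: 5*sqrt(183) ≈ 67.639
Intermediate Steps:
r(l) = 7012 (r(l) = -4*(-1753) = 7012)
sqrt(U(1999) + r(-63)) = sqrt((-438 - 1*1999) + 7012) = sqrt((-438 - 1999) + 7012) = sqrt(-2437 + 7012) = sqrt(4575) = 5*sqrt(183)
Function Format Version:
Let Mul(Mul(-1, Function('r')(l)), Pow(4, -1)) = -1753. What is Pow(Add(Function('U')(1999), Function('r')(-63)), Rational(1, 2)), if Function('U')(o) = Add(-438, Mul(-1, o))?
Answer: Mul(5, Pow(183, Rational(1, 2))) ≈ 67.639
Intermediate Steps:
Function('r')(l) = 7012 (Function('r')(l) = Mul(-4, -1753) = 7012)
Pow(Add(Function('U')(1999), Function('r')(-63)), Rational(1, 2)) = Pow(Add(Add(-438, Mul(-1, 1999)), 7012), Rational(1, 2)) = Pow(Add(Add(-438, -1999), 7012), Rational(1, 2)) = Pow(Add(-2437, 7012), Rational(1, 2)) = Pow(4575, Rational(1, 2)) = Mul(5, Pow(183, Rational(1, 2)))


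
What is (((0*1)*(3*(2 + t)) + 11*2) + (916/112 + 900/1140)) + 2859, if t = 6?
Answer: 1537463/532 ≈ 2890.0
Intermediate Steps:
(((0*1)*(3*(2 + t)) + 11*2) + (916/112 + 900/1140)) + 2859 = (((0*1)*(3*(2 + 6)) + 11*2) + (916/112 + 900/1140)) + 2859 = ((0*(3*8) + 22) + (916*(1/112) + 900*(1/1140))) + 2859 = ((0*24 + 22) + (229/28 + 15/19)) + 2859 = ((0 + 22) + 4771/532) + 2859 = (22 + 4771/532) + 2859 = 16475/532 + 2859 = 1537463/532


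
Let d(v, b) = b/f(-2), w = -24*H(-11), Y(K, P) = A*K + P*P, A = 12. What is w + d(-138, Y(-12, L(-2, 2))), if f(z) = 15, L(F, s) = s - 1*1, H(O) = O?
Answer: 3817/15 ≈ 254.47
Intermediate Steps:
L(F, s) = -1 + s (L(F, s) = s - 1 = -1 + s)
Y(K, P) = P² + 12*K (Y(K, P) = 12*K + P*P = 12*K + P² = P² + 12*K)
w = 264 (w = -24*(-11) = 264)
d(v, b) = b/15
w + d(-138, Y(-12, L(-2, 2))) = 264 + ((-1 + 2)² + 12*(-12))/15 = 264 + (1² - 144)/15 = 264 + (1 - 144)/15 = 264 + (1/15)*(-143) = 264 - 143/15 = 3817/15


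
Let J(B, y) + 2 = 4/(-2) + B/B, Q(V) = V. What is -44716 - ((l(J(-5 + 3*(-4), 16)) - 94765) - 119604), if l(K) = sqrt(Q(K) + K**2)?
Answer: 169653 - sqrt(6) ≈ 1.6965e+5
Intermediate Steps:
J(B, y) = -3 (J(B, y) = -2 + (4/(-2) + B/B) = -2 + (4*(-1/2) + 1) = -2 + (-2 + 1) = -2 - 1 = -3)
l(K) = sqrt(K + K**2)
-44716 - ((l(J(-5 + 3*(-4), 16)) - 94765) - 119604) = -44716 - ((sqrt(-3*(1 - 3)) - 94765) - 119604) = -44716 - ((sqrt(-3*(-2)) - 94765) - 119604) = -44716 - ((sqrt(6) - 94765) - 119604) = -44716 - ((-94765 + sqrt(6)) - 119604) = -44716 - (-214369 + sqrt(6)) = -44716 + (214369 - sqrt(6)) = 169653 - sqrt(6)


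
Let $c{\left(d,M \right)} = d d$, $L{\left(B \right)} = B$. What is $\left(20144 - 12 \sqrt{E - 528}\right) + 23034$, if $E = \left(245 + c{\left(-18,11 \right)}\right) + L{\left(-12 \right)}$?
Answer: $43178 - 12 \sqrt{29} \approx 43113.0$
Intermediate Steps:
$c{\left(d,M \right)} = d^{2}$
$E = 557$ ($E = \left(245 + \left(-18\right)^{2}\right) - 12 = \left(245 + 324\right) - 12 = 569 - 12 = 557$)
$\left(20144 - 12 \sqrt{E - 528}\right) + 23034 = \left(20144 - 12 \sqrt{557 - 528}\right) + 23034 = \left(20144 - 12 \sqrt{29}\right) + 23034 = 43178 - 12 \sqrt{29}$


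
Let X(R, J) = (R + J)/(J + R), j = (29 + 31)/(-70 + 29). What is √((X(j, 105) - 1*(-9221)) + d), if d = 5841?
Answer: √15063 ≈ 122.73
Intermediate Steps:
j = -60/41 (j = 60/(-41) = 60*(-1/41) = -60/41 ≈ -1.4634)
X(R, J) = 1 (X(R, J) = (J + R)/(J + R) = 1)
√((X(j, 105) - 1*(-9221)) + d) = √((1 - 1*(-9221)) + 5841) = √((1 + 9221) + 5841) = √(9222 + 5841) = √15063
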